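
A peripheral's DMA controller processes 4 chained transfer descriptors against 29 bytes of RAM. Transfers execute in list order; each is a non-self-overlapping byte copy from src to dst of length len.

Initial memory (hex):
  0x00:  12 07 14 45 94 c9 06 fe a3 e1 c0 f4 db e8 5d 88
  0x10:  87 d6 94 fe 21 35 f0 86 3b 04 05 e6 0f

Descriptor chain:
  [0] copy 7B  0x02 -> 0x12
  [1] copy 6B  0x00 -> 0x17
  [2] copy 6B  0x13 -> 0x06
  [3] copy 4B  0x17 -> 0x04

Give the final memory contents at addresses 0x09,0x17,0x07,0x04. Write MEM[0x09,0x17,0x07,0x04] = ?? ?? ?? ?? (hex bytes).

#0 dst[0x12+7] := {0x14,0x45,0x94,0xc9,0x06,0xfe,0xa3}
#1 dst[0x17+6] := {0x12,0x07,0x14,0x45,0x94,0xc9}
#2 dst[0x06+6] := {0x45,0x94,0xc9,0x06,0x12,0x07}
#3 dst[0x04+4] := {0x12,0x07,0x14,0x45}
query mem[0x09]=0x06, mem[0x17]=0x12, mem[0x07]=0x45, mem[0x04]=0x12

MEM[0x09,0x17,0x07,0x04] = 06 12 45 12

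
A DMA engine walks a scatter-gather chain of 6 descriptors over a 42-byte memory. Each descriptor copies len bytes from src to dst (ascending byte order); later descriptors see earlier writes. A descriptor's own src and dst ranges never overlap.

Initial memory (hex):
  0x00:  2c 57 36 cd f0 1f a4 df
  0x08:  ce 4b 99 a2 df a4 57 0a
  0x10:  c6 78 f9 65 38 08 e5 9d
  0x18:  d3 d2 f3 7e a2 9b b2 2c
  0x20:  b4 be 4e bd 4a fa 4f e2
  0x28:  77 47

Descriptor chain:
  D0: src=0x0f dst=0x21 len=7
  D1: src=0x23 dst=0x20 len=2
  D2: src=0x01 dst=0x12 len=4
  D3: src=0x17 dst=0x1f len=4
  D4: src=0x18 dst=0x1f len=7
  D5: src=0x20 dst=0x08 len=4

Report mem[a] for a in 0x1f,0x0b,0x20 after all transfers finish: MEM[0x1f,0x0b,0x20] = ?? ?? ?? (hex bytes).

MEM[0x1f,0x0b,0x20] = d3 a2 d2

  after D0: wrote 7B at 0x21 = 0ac678f9653808
  after D1: wrote 2B at 0x20 = 78f9
  after D2: wrote 4B at 0x12 = 5736cdf0
  after D3: wrote 4B at 0x1f = 9dd3d2f3
  after D4: wrote 7B at 0x1f = d3d2f37ea29bb2
  after D5: wrote 4B at 0x08 = d2f37ea2
query mem[0x1f]=0xd3, mem[0x0b]=0xa2, mem[0x20]=0xd2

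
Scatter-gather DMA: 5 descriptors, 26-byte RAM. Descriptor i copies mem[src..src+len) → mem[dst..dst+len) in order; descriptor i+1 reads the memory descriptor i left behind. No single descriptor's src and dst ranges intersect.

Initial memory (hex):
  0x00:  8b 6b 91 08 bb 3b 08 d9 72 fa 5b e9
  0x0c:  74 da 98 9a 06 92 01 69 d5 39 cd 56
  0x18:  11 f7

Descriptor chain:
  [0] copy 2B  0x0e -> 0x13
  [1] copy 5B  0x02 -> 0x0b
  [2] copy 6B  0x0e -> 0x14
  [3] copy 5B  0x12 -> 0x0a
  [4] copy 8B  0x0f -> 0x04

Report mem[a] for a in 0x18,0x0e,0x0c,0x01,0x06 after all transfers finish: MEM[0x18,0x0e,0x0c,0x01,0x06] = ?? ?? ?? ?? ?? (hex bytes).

MEM[0x18,0x0e,0x0c,0x01,0x06] = 01 06 3b 6b 92

#0 dst[0x13+2] := {0x98,0x9a}
#1 dst[0x0b+5] := {0x91,0x08,0xbb,0x3b,0x08}
#2 dst[0x14+6] := {0x3b,0x08,0x06,0x92,0x01,0x98}
#3 dst[0x0a+5] := {0x01,0x98,0x3b,0x08,0x06}
#4 dst[0x04+8] := {0x08,0x06,0x92,0x01,0x98,0x3b,0x08,0x06}
query mem[0x18]=0x01, mem[0x0e]=0x06, mem[0x0c]=0x3b, mem[0x01]=0x6b, mem[0x06]=0x92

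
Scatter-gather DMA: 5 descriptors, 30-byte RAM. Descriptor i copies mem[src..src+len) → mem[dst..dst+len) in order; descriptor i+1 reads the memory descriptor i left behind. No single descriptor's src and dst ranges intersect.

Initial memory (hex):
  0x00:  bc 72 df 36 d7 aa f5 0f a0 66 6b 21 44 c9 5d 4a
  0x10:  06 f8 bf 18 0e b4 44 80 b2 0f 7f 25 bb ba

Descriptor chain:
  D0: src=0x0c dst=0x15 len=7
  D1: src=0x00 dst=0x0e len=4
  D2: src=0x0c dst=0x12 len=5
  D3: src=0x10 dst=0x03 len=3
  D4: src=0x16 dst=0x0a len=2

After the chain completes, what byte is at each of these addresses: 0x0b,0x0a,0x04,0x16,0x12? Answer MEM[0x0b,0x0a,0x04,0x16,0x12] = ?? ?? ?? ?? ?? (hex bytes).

MEM[0x0b,0x0a,0x04,0x16,0x12] = 5d df 36 df 44

D0: mem[0x15..0x1b] <- [44 c9 5d 4a 06 f8 bf]
D1: mem[0x0e..0x11] <- [bc 72 df 36]
D2: mem[0x12..0x16] <- [44 c9 bc 72 df]
D3: mem[0x03..0x05] <- [df 36 44]
D4: mem[0x0a..0x0b] <- [df 5d]
query mem[0x0b]=0x5d, mem[0x0a]=0xdf, mem[0x04]=0x36, mem[0x16]=0xdf, mem[0x12]=0x44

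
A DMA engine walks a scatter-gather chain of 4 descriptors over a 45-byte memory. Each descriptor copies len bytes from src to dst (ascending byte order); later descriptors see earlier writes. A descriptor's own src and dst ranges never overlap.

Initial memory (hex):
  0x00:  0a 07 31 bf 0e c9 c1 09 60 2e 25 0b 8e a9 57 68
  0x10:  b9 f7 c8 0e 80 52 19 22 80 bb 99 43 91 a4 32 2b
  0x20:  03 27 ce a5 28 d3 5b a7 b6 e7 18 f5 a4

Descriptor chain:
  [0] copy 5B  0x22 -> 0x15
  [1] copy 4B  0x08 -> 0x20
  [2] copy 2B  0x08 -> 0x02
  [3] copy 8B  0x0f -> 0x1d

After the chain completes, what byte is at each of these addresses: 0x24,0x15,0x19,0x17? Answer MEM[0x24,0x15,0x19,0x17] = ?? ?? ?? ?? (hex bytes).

  after D0: wrote 5B at 0x15 = cea528d35b
  after D1: wrote 4B at 0x20 = 602e250b
  after D2: wrote 2B at 0x02 = 602e
  after D3: wrote 8B at 0x1d = 68b9f7c80e80cea5
query mem[0x24]=0xa5, mem[0x15]=0xce, mem[0x19]=0x5b, mem[0x17]=0x28

MEM[0x24,0x15,0x19,0x17] = a5 ce 5b 28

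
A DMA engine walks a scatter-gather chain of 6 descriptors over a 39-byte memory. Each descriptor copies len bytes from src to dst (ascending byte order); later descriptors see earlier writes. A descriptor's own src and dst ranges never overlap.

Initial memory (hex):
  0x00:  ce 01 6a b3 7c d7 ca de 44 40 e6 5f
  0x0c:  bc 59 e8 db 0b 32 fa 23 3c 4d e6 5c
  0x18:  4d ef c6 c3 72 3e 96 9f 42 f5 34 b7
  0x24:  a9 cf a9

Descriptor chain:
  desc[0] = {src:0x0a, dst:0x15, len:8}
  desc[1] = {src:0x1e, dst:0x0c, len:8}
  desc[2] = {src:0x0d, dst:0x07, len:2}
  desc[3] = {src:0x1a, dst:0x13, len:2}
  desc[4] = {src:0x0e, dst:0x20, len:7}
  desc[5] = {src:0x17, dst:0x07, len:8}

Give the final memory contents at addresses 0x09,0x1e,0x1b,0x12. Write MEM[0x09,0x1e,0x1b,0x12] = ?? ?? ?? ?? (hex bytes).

D0: mem[0x15..0x1c] <- [e6 5f bc 59 e8 db 0b 32]
D1: mem[0x0c..0x13] <- [96 9f 42 f5 34 b7 a9 cf]
D2: mem[0x07..0x08] <- [9f 42]
D3: mem[0x13..0x14] <- [db 0b]
D4: mem[0x20..0x26] <- [42 f5 34 b7 a9 db 0b]
D5: mem[0x07..0x0e] <- [bc 59 e8 db 0b 32 3e 96]
query mem[0x09]=0xe8, mem[0x1e]=0x96, mem[0x1b]=0x0b, mem[0x12]=0xa9

MEM[0x09,0x1e,0x1b,0x12] = e8 96 0b a9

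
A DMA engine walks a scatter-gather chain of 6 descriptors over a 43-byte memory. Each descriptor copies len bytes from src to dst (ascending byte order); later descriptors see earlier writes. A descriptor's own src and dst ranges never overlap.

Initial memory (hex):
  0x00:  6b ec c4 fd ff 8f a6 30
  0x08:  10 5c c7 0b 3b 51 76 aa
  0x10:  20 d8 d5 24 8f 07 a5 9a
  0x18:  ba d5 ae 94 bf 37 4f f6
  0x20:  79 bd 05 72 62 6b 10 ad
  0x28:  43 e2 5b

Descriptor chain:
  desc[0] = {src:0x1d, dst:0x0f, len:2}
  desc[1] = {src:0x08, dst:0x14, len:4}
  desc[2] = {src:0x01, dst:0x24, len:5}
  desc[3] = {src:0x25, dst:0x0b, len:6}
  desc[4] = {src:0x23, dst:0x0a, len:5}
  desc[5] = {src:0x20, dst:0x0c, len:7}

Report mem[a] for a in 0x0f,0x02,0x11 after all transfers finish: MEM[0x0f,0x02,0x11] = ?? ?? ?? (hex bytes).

MEM[0x0f,0x02,0x11] = 72 c4 c4

D0: mem[0x0f..0x10] <- [37 4f]
D1: mem[0x14..0x17] <- [10 5c c7 0b]
D2: mem[0x24..0x28] <- [ec c4 fd ff 8f]
D3: mem[0x0b..0x10] <- [c4 fd ff 8f e2 5b]
D4: mem[0x0a..0x0e] <- [72 ec c4 fd ff]
D5: mem[0x0c..0x12] <- [79 bd 05 72 ec c4 fd]
query mem[0x0f]=0x72, mem[0x02]=0xc4, mem[0x11]=0xc4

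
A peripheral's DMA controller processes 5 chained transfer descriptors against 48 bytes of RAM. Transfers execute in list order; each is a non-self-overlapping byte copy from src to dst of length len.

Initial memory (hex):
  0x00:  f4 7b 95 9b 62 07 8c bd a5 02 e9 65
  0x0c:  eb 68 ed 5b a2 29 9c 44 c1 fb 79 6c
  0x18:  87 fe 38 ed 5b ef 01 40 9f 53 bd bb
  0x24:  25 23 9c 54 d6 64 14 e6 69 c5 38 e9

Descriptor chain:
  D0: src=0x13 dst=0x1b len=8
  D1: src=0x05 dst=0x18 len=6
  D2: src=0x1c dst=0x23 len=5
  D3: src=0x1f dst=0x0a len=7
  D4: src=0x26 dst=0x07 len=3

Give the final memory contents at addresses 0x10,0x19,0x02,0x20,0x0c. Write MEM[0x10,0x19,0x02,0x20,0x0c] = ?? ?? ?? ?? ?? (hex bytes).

MEM[0x10,0x19,0x02,0x20,0x0c] = 79 8c 95 87 fe

  after D0: wrote 8B at 0x1b = 44c1fb796c87fe38
  after D1: wrote 6B at 0x18 = 078cbda502e9
  after D2: wrote 5B at 0x23 = 02e9796c87
  after D3: wrote 7B at 0x0a = 6c87fe3802e979
  after D4: wrote 3B at 0x07 = 6c87d6
query mem[0x10]=0x79, mem[0x19]=0x8c, mem[0x02]=0x95, mem[0x20]=0x87, mem[0x0c]=0xfe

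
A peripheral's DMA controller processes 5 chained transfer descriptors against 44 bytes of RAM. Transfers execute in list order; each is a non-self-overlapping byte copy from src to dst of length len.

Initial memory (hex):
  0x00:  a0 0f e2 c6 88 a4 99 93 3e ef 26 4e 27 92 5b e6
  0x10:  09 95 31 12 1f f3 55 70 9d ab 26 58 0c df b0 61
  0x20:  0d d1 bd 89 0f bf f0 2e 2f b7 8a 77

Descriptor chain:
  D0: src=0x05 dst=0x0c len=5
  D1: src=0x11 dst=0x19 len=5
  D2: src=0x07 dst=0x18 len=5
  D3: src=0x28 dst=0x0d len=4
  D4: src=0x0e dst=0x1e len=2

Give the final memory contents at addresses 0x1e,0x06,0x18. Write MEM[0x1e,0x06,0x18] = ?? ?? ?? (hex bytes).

MEM[0x1e,0x06,0x18] = b7 99 93

#0 dst[0x0c+5] := {0xa4,0x99,0x93,0x3e,0xef}
#1 dst[0x19+5] := {0x95,0x31,0x12,0x1f,0xf3}
#2 dst[0x18+5] := {0x93,0x3e,0xef,0x26,0x4e}
#3 dst[0x0d+4] := {0x2f,0xb7,0x8a,0x77}
#4 dst[0x1e+2] := {0xb7,0x8a}
query mem[0x1e]=0xb7, mem[0x06]=0x99, mem[0x18]=0x93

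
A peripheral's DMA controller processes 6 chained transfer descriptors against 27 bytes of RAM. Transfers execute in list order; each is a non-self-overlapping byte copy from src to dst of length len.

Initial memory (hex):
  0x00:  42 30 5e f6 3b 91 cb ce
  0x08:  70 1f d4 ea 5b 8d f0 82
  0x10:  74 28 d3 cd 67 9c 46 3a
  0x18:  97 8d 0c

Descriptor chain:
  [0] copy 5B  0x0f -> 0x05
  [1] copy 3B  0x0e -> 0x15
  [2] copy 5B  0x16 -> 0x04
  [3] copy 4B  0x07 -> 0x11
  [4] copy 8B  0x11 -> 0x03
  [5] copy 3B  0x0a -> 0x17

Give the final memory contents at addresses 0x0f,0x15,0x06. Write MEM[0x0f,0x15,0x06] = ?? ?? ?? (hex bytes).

MEM[0x0f,0x15,0x06] = 82 f0 d4

#0 dst[0x05+5] := {0x82,0x74,0x28,0xd3,0xcd}
#1 dst[0x15+3] := {0xf0,0x82,0x74}
#2 dst[0x04+5] := {0x82,0x74,0x97,0x8d,0x0c}
#3 dst[0x11+4] := {0x8d,0x0c,0xcd,0xd4}
#4 dst[0x03+8] := {0x8d,0x0c,0xcd,0xd4,0xf0,0x82,0x74,0x97}
#5 dst[0x17+3] := {0x97,0xea,0x5b}
query mem[0x0f]=0x82, mem[0x15]=0xf0, mem[0x06]=0xd4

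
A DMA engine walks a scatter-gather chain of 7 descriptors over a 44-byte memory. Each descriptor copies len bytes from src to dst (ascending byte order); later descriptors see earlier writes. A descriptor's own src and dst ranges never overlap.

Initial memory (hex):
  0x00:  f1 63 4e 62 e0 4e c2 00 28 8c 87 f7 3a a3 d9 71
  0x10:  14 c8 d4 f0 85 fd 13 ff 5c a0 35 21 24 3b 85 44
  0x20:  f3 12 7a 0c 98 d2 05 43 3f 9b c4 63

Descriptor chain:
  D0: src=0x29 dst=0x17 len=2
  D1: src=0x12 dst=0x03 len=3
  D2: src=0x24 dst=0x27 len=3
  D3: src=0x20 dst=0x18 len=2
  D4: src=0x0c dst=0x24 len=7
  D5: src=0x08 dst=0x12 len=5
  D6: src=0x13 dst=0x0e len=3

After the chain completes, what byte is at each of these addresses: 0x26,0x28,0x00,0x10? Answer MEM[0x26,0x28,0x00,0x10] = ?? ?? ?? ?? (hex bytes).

MEM[0x26,0x28,0x00,0x10] = d9 14 f1 f7

  after D0: wrote 2B at 0x17 = 9bc4
  after D1: wrote 3B at 0x03 = d4f085
  after D2: wrote 3B at 0x27 = 98d205
  after D3: wrote 2B at 0x18 = f312
  after D4: wrote 7B at 0x24 = 3aa3d97114c8d4
  after D5: wrote 5B at 0x12 = 288c87f73a
  after D6: wrote 3B at 0x0e = 8c87f7
query mem[0x26]=0xd9, mem[0x28]=0x14, mem[0x00]=0xf1, mem[0x10]=0xf7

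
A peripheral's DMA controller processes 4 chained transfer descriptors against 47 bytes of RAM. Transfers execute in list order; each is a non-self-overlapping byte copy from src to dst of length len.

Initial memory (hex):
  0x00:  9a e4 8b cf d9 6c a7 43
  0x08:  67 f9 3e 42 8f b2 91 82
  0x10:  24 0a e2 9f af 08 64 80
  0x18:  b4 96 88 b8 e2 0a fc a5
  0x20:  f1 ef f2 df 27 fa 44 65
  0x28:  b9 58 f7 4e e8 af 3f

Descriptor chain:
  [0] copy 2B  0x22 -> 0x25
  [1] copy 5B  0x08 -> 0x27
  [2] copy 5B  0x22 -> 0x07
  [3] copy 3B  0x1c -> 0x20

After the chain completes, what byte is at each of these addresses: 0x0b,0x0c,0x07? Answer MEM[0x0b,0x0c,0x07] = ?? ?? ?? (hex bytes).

MEM[0x0b,0x0c,0x07] = df 8f f2

  after D0: wrote 2B at 0x25 = f2df
  after D1: wrote 5B at 0x27 = 67f93e428f
  after D2: wrote 5B at 0x07 = f2df27f2df
  after D3: wrote 3B at 0x20 = e20afc
query mem[0x0b]=0xdf, mem[0x0c]=0x8f, mem[0x07]=0xf2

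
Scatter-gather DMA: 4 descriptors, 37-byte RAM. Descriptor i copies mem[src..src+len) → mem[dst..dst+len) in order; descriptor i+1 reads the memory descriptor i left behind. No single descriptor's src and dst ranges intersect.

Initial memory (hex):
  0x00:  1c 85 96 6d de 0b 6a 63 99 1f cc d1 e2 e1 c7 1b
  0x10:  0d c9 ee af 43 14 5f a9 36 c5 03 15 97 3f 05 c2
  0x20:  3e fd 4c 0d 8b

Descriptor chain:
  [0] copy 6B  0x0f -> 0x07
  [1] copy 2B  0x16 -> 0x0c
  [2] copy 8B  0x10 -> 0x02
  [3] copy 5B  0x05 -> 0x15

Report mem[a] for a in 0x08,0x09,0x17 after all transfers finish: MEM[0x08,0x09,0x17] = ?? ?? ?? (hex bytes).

D0: mem[0x07..0x0c] <- [1b 0d c9 ee af 43]
D1: mem[0x0c..0x0d] <- [5f a9]
D2: mem[0x02..0x09] <- [0d c9 ee af 43 14 5f a9]
D3: mem[0x15..0x19] <- [af 43 14 5f a9]
query mem[0x08]=0x5f, mem[0x09]=0xa9, mem[0x17]=0x14

MEM[0x08,0x09,0x17] = 5f a9 14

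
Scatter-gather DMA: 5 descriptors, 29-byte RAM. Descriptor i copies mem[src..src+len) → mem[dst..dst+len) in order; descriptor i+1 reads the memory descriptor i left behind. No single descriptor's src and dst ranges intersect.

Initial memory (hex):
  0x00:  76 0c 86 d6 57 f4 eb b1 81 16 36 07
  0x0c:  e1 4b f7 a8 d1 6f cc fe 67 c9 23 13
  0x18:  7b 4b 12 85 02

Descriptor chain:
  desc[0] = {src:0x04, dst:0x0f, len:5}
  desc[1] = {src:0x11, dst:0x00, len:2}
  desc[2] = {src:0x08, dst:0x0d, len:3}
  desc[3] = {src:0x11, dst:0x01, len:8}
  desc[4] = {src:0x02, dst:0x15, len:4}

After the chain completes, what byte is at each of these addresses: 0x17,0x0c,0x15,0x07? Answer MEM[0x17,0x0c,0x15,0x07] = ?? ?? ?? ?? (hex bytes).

MEM[0x17,0x0c,0x15,0x07] = 67 e1 b1 13

D0: mem[0x0f..0x13] <- [57 f4 eb b1 81]
D1: mem[0x00..0x01] <- [eb b1]
D2: mem[0x0d..0x0f] <- [81 16 36]
D3: mem[0x01..0x08] <- [eb b1 81 67 c9 23 13 7b]
D4: mem[0x15..0x18] <- [b1 81 67 c9]
query mem[0x17]=0x67, mem[0x0c]=0xe1, mem[0x15]=0xb1, mem[0x07]=0x13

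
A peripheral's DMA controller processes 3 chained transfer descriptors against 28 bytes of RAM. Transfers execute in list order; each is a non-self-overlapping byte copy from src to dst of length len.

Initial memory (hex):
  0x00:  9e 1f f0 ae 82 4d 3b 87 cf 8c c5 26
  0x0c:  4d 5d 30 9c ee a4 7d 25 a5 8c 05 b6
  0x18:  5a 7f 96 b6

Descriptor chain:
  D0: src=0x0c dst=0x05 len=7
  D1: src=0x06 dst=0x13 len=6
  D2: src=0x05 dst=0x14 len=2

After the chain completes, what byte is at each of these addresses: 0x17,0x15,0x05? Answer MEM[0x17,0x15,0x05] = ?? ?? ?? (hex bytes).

[0] 0x0c->0x05 len=7 : 4d 5d 30 9c ee a4 7d
[1] 0x06->0x13 len=6 : 5d 30 9c ee a4 7d
[2] 0x05->0x14 len=2 : 4d 5d
query mem[0x17]=0xa4, mem[0x15]=0x5d, mem[0x05]=0x4d

MEM[0x17,0x15,0x05] = a4 5d 4d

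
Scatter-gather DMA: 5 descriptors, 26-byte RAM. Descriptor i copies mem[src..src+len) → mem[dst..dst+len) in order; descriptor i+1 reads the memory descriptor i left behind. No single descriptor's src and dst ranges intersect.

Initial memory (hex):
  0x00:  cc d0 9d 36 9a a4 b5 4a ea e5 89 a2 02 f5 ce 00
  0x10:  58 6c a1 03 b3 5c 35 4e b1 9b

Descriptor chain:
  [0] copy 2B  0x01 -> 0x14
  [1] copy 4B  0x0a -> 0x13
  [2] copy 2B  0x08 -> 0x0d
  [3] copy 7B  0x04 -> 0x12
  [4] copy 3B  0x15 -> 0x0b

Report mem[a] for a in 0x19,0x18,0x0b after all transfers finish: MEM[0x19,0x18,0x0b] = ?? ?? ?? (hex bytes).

MEM[0x19,0x18,0x0b] = 9b 89 4a

#0 dst[0x14+2] := {0xd0,0x9d}
#1 dst[0x13+4] := {0x89,0xa2,0x02,0xf5}
#2 dst[0x0d+2] := {0xea,0xe5}
#3 dst[0x12+7] := {0x9a,0xa4,0xb5,0x4a,0xea,0xe5,0x89}
#4 dst[0x0b+3] := {0x4a,0xea,0xe5}
query mem[0x19]=0x9b, mem[0x18]=0x89, mem[0x0b]=0x4a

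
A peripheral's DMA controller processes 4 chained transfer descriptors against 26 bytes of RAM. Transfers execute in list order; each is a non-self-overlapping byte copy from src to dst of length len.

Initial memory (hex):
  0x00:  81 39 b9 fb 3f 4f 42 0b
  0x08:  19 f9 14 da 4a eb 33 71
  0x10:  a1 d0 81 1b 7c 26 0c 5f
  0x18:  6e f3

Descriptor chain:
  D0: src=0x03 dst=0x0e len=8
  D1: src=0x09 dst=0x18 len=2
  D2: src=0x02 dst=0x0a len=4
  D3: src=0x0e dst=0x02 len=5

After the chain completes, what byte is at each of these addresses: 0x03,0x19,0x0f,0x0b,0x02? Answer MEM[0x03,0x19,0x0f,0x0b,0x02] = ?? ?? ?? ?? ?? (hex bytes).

[0] 0x03->0x0e len=8 : fb 3f 4f 42 0b 19 f9 14
[1] 0x09->0x18 len=2 : f9 14
[2] 0x02->0x0a len=4 : b9 fb 3f 4f
[3] 0x0e->0x02 len=5 : fb 3f 4f 42 0b
query mem[0x03]=0x3f, mem[0x19]=0x14, mem[0x0f]=0x3f, mem[0x0b]=0xfb, mem[0x02]=0xfb

MEM[0x03,0x19,0x0f,0x0b,0x02] = 3f 14 3f fb fb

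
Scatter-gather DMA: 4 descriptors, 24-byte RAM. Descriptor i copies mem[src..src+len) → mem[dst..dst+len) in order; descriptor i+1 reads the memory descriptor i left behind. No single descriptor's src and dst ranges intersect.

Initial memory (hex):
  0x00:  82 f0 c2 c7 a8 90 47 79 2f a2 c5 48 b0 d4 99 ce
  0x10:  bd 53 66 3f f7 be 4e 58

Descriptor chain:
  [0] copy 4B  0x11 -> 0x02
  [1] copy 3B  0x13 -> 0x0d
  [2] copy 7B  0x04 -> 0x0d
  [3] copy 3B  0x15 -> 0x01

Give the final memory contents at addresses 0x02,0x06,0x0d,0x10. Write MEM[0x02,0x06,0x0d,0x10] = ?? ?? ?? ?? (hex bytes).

MEM[0x02,0x06,0x0d,0x10] = 4e 47 3f 79

D0: mem[0x02..0x05] <- [53 66 3f f7]
D1: mem[0x0d..0x0f] <- [3f f7 be]
D2: mem[0x0d..0x13] <- [3f f7 47 79 2f a2 c5]
D3: mem[0x01..0x03] <- [be 4e 58]
query mem[0x02]=0x4e, mem[0x06]=0x47, mem[0x0d]=0x3f, mem[0x10]=0x79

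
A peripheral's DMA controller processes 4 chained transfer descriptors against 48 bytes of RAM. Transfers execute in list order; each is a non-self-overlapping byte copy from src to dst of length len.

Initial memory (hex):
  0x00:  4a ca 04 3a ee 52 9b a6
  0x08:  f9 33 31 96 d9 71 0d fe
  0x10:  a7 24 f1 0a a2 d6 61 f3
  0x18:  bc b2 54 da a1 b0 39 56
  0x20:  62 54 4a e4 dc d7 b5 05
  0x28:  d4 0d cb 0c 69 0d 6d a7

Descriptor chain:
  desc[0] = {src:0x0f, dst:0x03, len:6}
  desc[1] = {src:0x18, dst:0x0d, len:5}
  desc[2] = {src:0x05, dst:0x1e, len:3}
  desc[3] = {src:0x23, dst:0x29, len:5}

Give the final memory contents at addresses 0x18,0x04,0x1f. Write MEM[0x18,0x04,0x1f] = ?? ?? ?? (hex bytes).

[0] 0x0f->0x03 len=6 : fe a7 24 f1 0a a2
[1] 0x18->0x0d len=5 : bc b2 54 da a1
[2] 0x05->0x1e len=3 : 24 f1 0a
[3] 0x23->0x29 len=5 : e4 dc d7 b5 05
query mem[0x18]=0xbc, mem[0x04]=0xa7, mem[0x1f]=0xf1

MEM[0x18,0x04,0x1f] = bc a7 f1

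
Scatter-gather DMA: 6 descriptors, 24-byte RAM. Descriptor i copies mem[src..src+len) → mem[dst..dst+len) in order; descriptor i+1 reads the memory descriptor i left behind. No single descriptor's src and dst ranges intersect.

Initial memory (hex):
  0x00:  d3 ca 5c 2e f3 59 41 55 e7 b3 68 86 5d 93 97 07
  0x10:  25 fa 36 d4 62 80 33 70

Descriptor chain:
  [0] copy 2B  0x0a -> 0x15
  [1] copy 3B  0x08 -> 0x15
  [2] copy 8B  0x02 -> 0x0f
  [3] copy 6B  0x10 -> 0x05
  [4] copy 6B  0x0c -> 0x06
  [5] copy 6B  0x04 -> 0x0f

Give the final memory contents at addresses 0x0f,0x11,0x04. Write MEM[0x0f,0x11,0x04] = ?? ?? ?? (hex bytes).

D0: mem[0x15..0x16] <- [68 86]
D1: mem[0x15..0x17] <- [e7 b3 68]
D2: mem[0x0f..0x16] <- [5c 2e f3 59 41 55 e7 b3]
D3: mem[0x05..0x0a] <- [2e f3 59 41 55 e7]
D4: mem[0x06..0x0b] <- [5d 93 97 5c 2e f3]
D5: mem[0x0f..0x14] <- [f3 2e 5d 93 97 5c]
query mem[0x0f]=0xf3, mem[0x11]=0x5d, mem[0x04]=0xf3

MEM[0x0f,0x11,0x04] = f3 5d f3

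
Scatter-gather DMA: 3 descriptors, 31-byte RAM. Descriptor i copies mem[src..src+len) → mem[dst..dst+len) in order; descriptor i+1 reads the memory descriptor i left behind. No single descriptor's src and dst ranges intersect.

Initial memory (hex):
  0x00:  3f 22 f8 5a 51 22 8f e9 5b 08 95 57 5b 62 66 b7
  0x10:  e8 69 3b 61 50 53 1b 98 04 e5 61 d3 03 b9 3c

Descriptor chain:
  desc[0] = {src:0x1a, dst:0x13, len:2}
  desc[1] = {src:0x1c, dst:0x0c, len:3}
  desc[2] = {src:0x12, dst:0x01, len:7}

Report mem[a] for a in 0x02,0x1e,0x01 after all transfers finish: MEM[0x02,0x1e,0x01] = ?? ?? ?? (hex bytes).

[0] 0x1a->0x13 len=2 : 61 d3
[1] 0x1c->0x0c len=3 : 03 b9 3c
[2] 0x12->0x01 len=7 : 3b 61 d3 53 1b 98 04
query mem[0x02]=0x61, mem[0x1e]=0x3c, mem[0x01]=0x3b

MEM[0x02,0x1e,0x01] = 61 3c 3b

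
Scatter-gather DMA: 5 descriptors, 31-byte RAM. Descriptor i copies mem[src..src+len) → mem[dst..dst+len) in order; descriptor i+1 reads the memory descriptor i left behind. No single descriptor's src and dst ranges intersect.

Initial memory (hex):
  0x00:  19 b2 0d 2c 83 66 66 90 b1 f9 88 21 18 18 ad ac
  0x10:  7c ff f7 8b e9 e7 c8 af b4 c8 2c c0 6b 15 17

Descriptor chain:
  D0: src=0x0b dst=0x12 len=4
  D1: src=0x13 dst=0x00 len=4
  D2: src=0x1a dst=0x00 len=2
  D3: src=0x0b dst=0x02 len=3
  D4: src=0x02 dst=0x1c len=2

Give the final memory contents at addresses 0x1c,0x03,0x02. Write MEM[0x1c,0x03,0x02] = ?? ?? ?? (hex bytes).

MEM[0x1c,0x03,0x02] = 21 18 21

#0 dst[0x12+4] := {0x21,0x18,0x18,0xad}
#1 dst[0x00+4] := {0x18,0x18,0xad,0xc8}
#2 dst[0x00+2] := {0x2c,0xc0}
#3 dst[0x02+3] := {0x21,0x18,0x18}
#4 dst[0x1c+2] := {0x21,0x18}
query mem[0x1c]=0x21, mem[0x03]=0x18, mem[0x02]=0x21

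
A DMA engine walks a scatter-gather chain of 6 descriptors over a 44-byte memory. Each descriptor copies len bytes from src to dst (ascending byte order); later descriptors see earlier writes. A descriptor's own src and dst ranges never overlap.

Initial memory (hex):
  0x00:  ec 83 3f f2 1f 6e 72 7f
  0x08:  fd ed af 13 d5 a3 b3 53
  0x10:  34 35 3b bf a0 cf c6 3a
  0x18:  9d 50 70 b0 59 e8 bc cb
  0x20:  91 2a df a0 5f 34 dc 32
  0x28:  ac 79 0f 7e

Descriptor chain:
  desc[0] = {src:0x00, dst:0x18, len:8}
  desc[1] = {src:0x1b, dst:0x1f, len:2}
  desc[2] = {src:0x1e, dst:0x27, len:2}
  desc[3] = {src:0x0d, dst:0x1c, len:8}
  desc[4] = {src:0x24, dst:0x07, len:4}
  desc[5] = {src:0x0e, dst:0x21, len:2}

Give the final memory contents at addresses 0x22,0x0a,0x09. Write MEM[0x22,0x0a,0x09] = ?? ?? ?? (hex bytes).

[0] 0x00->0x18 len=8 : ec 83 3f f2 1f 6e 72 7f
[1] 0x1b->0x1f len=2 : f2 1f
[2] 0x1e->0x27 len=2 : 72 f2
[3] 0x0d->0x1c len=8 : a3 b3 53 34 35 3b bf a0
[4] 0x24->0x07 len=4 : 5f 34 dc 72
[5] 0x0e->0x21 len=2 : b3 53
query mem[0x22]=0x53, mem[0x0a]=0x72, mem[0x09]=0xdc

MEM[0x22,0x0a,0x09] = 53 72 dc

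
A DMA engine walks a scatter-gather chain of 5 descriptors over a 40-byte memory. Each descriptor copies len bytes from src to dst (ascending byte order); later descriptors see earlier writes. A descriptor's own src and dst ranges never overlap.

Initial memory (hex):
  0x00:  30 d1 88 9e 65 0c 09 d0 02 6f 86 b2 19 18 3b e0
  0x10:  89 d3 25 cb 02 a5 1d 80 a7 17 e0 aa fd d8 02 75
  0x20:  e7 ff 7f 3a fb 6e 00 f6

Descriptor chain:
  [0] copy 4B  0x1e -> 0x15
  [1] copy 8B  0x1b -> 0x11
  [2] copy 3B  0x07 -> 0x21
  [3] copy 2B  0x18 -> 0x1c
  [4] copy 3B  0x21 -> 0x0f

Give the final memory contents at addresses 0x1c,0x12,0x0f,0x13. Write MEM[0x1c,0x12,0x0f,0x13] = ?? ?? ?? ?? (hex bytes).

MEM[0x1c,0x12,0x0f,0x13] = 7f fd d0 d8

D0: mem[0x15..0x18] <- [02 75 e7 ff]
D1: mem[0x11..0x18] <- [aa fd d8 02 75 e7 ff 7f]
D2: mem[0x21..0x23] <- [d0 02 6f]
D3: mem[0x1c..0x1d] <- [7f 17]
D4: mem[0x0f..0x11] <- [d0 02 6f]
query mem[0x1c]=0x7f, mem[0x12]=0xfd, mem[0x0f]=0xd0, mem[0x13]=0xd8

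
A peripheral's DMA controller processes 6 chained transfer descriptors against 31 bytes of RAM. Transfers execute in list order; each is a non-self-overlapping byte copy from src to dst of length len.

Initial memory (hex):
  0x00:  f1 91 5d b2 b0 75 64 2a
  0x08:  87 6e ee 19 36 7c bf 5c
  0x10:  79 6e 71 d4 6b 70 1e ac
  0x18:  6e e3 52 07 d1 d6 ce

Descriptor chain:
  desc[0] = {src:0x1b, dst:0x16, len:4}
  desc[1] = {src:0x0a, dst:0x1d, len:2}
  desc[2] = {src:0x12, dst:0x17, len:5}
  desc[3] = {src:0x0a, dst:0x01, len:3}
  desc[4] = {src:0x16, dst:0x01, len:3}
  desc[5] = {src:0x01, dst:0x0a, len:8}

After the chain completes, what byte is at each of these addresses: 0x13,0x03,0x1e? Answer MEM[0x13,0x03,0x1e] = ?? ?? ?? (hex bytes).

[0] 0x1b->0x16 len=4 : 07 d1 d6 ce
[1] 0x0a->0x1d len=2 : ee 19
[2] 0x12->0x17 len=5 : 71 d4 6b 70 07
[3] 0x0a->0x01 len=3 : ee 19 36
[4] 0x16->0x01 len=3 : 07 71 d4
[5] 0x01->0x0a len=8 : 07 71 d4 b0 75 64 2a 87
query mem[0x13]=0xd4, mem[0x03]=0xd4, mem[0x1e]=0x19

MEM[0x13,0x03,0x1e] = d4 d4 19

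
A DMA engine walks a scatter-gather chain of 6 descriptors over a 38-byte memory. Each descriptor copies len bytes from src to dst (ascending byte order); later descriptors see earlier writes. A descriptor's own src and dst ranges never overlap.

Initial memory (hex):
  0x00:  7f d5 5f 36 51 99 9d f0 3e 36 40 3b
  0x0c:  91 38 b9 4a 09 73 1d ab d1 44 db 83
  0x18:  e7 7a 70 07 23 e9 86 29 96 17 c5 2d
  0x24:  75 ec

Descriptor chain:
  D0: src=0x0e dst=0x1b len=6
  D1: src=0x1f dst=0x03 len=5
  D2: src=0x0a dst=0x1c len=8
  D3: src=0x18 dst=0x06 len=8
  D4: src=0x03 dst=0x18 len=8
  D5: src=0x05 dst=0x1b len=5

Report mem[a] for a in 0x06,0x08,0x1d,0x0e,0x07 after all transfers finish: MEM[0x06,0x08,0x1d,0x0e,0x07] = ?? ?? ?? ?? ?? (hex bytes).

[0] 0x0e->0x1b len=6 : b9 4a 09 73 1d ab
[1] 0x1f->0x03 len=5 : 1d ab 17 c5 2d
[2] 0x0a->0x1c len=8 : 40 3b 91 38 b9 4a 09 73
[3] 0x18->0x06 len=8 : e7 7a 70 b9 40 3b 91 38
[4] 0x03->0x18 len=8 : 1d ab 17 e7 7a 70 b9 40
[5] 0x05->0x1b len=5 : 17 e7 7a 70 b9
query mem[0x06]=0xe7, mem[0x08]=0x70, mem[0x1d]=0x7a, mem[0x0e]=0xb9, mem[0x07]=0x7a

MEM[0x06,0x08,0x1d,0x0e,0x07] = e7 70 7a b9 7a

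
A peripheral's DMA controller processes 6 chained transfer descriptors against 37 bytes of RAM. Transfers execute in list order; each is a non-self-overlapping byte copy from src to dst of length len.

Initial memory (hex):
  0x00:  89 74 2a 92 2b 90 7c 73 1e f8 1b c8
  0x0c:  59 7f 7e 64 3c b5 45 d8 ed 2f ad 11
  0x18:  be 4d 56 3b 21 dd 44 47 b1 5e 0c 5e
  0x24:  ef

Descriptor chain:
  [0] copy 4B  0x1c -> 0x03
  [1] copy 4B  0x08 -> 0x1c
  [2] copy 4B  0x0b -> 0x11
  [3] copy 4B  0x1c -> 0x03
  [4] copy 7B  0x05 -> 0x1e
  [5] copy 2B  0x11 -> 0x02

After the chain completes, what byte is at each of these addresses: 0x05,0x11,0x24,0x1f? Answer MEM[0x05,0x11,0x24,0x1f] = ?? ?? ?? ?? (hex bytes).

D0: mem[0x03..0x06] <- [21 dd 44 47]
D1: mem[0x1c..0x1f] <- [1e f8 1b c8]
D2: mem[0x11..0x14] <- [c8 59 7f 7e]
D3: mem[0x03..0x06] <- [1e f8 1b c8]
D4: mem[0x1e..0x24] <- [1b c8 73 1e f8 1b c8]
D5: mem[0x02..0x03] <- [c8 59]
query mem[0x05]=0x1b, mem[0x11]=0xc8, mem[0x24]=0xc8, mem[0x1f]=0xc8

MEM[0x05,0x11,0x24,0x1f] = 1b c8 c8 c8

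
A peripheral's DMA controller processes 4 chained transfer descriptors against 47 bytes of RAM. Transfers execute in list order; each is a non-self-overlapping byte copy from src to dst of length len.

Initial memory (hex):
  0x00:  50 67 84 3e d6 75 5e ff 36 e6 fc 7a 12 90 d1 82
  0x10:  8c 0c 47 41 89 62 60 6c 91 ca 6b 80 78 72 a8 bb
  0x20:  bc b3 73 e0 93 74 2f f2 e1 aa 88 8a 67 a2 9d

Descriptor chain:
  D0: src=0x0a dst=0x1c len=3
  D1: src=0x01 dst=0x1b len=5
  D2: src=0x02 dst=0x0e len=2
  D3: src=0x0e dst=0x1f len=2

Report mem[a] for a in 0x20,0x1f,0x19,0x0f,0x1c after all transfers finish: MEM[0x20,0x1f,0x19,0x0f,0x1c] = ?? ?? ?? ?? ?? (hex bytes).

#0 dst[0x1c+3] := {0xfc,0x7a,0x12}
#1 dst[0x1b+5] := {0x67,0x84,0x3e,0xd6,0x75}
#2 dst[0x0e+2] := {0x84,0x3e}
#3 dst[0x1f+2] := {0x84,0x3e}
query mem[0x20]=0x3e, mem[0x1f]=0x84, mem[0x19]=0xca, mem[0x0f]=0x3e, mem[0x1c]=0x84

MEM[0x20,0x1f,0x19,0x0f,0x1c] = 3e 84 ca 3e 84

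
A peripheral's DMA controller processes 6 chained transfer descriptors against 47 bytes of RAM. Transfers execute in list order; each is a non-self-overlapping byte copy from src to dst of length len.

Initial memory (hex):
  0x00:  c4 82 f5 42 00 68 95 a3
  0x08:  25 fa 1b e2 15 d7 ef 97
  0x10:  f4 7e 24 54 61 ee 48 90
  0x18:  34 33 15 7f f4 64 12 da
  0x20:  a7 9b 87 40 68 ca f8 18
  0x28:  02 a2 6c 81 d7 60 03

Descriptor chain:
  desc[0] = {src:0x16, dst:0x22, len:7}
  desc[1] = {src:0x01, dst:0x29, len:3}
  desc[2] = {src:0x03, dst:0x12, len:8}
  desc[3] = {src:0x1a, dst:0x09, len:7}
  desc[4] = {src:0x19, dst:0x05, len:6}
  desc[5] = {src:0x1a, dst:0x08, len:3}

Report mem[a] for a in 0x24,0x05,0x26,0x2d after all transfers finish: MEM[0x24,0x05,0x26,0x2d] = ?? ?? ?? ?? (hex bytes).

  after D0: wrote 7B at 0x22 = 48903433157ff4
  after D1: wrote 3B at 0x29 = 82f542
  after D2: wrote 8B at 0x12 = 42006895a325fa1b
  after D3: wrote 7B at 0x09 = 157ff46412daa7
  after D4: wrote 6B at 0x05 = 1b157ff46412
  after D5: wrote 3B at 0x08 = 157ff4
query mem[0x24]=0x34, mem[0x05]=0x1b, mem[0x26]=0x15, mem[0x2d]=0x60

MEM[0x24,0x05,0x26,0x2d] = 34 1b 15 60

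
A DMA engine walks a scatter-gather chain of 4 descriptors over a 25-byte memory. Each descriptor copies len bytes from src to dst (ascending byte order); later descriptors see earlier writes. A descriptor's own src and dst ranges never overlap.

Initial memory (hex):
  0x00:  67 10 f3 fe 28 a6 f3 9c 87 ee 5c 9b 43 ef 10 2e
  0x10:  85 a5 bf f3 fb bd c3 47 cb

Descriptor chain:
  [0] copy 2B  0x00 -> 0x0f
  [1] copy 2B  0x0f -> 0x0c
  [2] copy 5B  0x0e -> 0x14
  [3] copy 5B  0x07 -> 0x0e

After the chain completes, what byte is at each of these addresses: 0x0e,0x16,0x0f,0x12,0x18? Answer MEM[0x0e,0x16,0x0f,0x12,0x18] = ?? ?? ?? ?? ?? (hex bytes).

D0: mem[0x0f..0x10] <- [67 10]
D1: mem[0x0c..0x0d] <- [67 10]
D2: mem[0x14..0x18] <- [10 67 10 a5 bf]
D3: mem[0x0e..0x12] <- [9c 87 ee 5c 9b]
query mem[0x0e]=0x9c, mem[0x16]=0x10, mem[0x0f]=0x87, mem[0x12]=0x9b, mem[0x18]=0xbf

MEM[0x0e,0x16,0x0f,0x12,0x18] = 9c 10 87 9b bf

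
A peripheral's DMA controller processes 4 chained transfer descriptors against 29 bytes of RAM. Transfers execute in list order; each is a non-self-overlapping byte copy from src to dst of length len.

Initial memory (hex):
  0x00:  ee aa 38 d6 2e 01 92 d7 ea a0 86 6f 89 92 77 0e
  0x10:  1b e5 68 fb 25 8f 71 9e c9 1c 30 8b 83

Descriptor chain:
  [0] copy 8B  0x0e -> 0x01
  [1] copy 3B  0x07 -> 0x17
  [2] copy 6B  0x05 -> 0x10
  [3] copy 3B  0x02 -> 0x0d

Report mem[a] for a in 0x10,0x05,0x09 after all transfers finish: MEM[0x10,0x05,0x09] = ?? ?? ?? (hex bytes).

MEM[0x10,0x05,0x09] = 68 68 a0

  after D0: wrote 8B at 0x01 = 770e1be568fb258f
  after D1: wrote 3B at 0x17 = 258fa0
  after D2: wrote 6B at 0x10 = 68fb258fa086
  after D3: wrote 3B at 0x0d = 0e1be5
query mem[0x10]=0x68, mem[0x05]=0x68, mem[0x09]=0xa0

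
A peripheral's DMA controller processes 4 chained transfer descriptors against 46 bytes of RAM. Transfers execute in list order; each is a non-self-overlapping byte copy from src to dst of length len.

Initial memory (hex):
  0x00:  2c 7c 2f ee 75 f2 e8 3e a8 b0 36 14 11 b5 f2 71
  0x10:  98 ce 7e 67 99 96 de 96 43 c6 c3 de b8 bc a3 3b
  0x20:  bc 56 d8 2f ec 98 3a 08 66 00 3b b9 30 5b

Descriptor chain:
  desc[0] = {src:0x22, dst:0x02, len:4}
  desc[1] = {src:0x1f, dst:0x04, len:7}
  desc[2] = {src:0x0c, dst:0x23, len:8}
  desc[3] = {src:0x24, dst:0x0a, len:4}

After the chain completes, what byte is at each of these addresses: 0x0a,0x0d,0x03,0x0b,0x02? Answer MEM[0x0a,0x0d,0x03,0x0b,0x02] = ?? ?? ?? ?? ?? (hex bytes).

MEM[0x0a,0x0d,0x03,0x0b,0x02] = b5 98 2f f2 d8

D0: mem[0x02..0x05] <- [d8 2f ec 98]
D1: mem[0x04..0x0a] <- [3b bc 56 d8 2f ec 98]
D2: mem[0x23..0x2a] <- [11 b5 f2 71 98 ce 7e 67]
D3: mem[0x0a..0x0d] <- [b5 f2 71 98]
query mem[0x0a]=0xb5, mem[0x0d]=0x98, mem[0x03]=0x2f, mem[0x0b]=0xf2, mem[0x02]=0xd8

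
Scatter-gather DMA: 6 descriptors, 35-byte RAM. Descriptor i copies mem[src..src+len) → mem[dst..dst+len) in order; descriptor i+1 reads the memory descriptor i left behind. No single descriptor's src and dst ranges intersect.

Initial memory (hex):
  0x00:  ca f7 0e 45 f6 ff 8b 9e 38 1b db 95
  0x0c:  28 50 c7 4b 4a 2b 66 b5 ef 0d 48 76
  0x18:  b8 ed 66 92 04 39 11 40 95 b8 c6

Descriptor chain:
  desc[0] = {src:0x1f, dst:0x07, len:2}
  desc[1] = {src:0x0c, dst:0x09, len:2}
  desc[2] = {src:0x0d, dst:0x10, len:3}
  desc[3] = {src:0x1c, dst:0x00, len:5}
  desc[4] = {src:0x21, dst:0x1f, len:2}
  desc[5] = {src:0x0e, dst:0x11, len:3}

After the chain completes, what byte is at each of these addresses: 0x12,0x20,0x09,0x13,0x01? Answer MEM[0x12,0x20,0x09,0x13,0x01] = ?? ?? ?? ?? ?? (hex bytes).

MEM[0x12,0x20,0x09,0x13,0x01] = 4b c6 28 50 39

D0: mem[0x07..0x08] <- [40 95]
D1: mem[0x09..0x0a] <- [28 50]
D2: mem[0x10..0x12] <- [50 c7 4b]
D3: mem[0x00..0x04] <- [04 39 11 40 95]
D4: mem[0x1f..0x20] <- [b8 c6]
D5: mem[0x11..0x13] <- [c7 4b 50]
query mem[0x12]=0x4b, mem[0x20]=0xc6, mem[0x09]=0x28, mem[0x13]=0x50, mem[0x01]=0x39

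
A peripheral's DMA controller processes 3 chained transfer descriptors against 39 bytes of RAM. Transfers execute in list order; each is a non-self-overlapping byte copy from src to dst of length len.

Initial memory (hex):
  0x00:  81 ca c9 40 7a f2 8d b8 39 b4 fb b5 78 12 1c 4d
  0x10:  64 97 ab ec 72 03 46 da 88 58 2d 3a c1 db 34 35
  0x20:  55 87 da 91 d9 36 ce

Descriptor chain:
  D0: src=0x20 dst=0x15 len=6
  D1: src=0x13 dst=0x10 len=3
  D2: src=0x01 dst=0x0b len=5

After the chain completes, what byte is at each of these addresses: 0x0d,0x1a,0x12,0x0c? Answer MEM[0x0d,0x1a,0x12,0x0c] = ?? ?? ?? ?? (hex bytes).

  after D0: wrote 6B at 0x15 = 5587da91d936
  after D1: wrote 3B at 0x10 = ec7255
  after D2: wrote 5B at 0x0b = cac9407af2
query mem[0x0d]=0x40, mem[0x1a]=0x36, mem[0x12]=0x55, mem[0x0c]=0xc9

MEM[0x0d,0x1a,0x12,0x0c] = 40 36 55 c9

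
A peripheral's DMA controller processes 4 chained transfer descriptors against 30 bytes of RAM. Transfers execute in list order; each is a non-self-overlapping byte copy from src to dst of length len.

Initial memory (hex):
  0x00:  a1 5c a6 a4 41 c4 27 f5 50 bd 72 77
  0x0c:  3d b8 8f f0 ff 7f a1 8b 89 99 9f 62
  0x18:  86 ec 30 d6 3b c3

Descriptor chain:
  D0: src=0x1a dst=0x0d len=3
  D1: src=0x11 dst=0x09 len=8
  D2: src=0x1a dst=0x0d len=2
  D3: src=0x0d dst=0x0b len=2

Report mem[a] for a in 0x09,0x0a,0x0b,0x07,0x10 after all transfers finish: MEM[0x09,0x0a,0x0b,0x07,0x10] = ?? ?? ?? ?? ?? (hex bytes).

  after D0: wrote 3B at 0x0d = 30d63b
  after D1: wrote 8B at 0x09 = 7fa18b89999f6286
  after D2: wrote 2B at 0x0d = 30d6
  after D3: wrote 2B at 0x0b = 30d6
query mem[0x09]=0x7f, mem[0x0a]=0xa1, mem[0x0b]=0x30, mem[0x07]=0xf5, mem[0x10]=0x86

MEM[0x09,0x0a,0x0b,0x07,0x10] = 7f a1 30 f5 86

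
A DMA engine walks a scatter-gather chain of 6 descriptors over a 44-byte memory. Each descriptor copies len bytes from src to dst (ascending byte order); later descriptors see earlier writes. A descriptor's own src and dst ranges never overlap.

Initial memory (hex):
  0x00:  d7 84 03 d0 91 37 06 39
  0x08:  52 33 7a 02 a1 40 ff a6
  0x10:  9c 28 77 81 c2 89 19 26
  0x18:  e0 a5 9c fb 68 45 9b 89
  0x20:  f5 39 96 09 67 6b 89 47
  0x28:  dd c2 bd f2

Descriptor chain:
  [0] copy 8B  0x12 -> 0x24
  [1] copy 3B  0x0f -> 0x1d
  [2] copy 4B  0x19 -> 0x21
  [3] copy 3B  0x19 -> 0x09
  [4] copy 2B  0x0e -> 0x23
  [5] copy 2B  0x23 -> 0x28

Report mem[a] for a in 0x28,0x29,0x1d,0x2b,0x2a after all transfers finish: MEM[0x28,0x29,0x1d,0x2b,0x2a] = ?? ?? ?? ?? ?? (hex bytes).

MEM[0x28,0x29,0x1d,0x2b,0x2a] = ff a6 a6 a5 e0

[0] 0x12->0x24 len=8 : 77 81 c2 89 19 26 e0 a5
[1] 0x0f->0x1d len=3 : a6 9c 28
[2] 0x19->0x21 len=4 : a5 9c fb 68
[3] 0x19->0x09 len=3 : a5 9c fb
[4] 0x0e->0x23 len=2 : ff a6
[5] 0x23->0x28 len=2 : ff a6
query mem[0x28]=0xff, mem[0x29]=0xa6, mem[0x1d]=0xa6, mem[0x2b]=0xa5, mem[0x2a]=0xe0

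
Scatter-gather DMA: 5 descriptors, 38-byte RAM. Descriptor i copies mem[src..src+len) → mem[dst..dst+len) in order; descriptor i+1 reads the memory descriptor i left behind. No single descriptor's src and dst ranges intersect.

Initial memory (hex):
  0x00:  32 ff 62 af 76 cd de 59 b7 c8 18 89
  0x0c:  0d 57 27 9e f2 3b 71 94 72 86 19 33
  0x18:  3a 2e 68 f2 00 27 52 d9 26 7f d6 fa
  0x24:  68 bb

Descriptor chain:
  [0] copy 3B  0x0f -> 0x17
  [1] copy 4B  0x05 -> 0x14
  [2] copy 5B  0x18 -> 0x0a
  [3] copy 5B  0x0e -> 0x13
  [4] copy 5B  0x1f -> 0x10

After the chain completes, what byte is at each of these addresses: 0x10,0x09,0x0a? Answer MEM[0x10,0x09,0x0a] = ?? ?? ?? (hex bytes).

MEM[0x10,0x09,0x0a] = d9 c8 f2

D0: mem[0x17..0x19] <- [9e f2 3b]
D1: mem[0x14..0x17] <- [cd de 59 b7]
D2: mem[0x0a..0x0e] <- [f2 3b 68 f2 00]
D3: mem[0x13..0x17] <- [00 9e f2 3b 71]
D4: mem[0x10..0x14] <- [d9 26 7f d6 fa]
query mem[0x10]=0xd9, mem[0x09]=0xc8, mem[0x0a]=0xf2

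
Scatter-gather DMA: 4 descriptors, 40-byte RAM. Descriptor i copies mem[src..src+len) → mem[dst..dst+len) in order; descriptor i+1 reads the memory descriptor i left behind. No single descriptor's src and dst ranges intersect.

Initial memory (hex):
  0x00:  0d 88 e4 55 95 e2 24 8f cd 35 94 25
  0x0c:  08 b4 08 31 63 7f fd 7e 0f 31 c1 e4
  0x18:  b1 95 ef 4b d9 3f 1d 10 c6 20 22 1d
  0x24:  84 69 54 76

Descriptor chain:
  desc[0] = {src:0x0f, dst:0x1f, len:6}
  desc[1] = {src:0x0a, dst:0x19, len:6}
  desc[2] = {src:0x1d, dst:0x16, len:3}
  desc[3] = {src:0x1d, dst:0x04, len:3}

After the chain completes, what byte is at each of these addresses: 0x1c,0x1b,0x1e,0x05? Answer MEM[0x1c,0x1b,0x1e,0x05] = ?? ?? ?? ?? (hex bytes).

#0 dst[0x1f+6] := {0x31,0x63,0x7f,0xfd,0x7e,0x0f}
#1 dst[0x19+6] := {0x94,0x25,0x08,0xb4,0x08,0x31}
#2 dst[0x16+3] := {0x08,0x31,0x31}
#3 dst[0x04+3] := {0x08,0x31,0x31}
query mem[0x1c]=0xb4, mem[0x1b]=0x08, mem[0x1e]=0x31, mem[0x05]=0x31

MEM[0x1c,0x1b,0x1e,0x05] = b4 08 31 31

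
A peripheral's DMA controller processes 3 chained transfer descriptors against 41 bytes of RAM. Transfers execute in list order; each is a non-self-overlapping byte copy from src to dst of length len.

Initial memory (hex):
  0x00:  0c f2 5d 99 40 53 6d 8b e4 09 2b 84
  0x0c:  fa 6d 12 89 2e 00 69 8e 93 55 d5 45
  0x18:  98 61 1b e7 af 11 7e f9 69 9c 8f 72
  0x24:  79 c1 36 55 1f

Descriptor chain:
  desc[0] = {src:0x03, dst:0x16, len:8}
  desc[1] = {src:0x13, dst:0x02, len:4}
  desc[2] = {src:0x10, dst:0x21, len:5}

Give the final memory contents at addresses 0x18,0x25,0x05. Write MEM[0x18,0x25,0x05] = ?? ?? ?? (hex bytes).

  after D0: wrote 8B at 0x16 = 9940536d8be4092b
  after D1: wrote 4B at 0x02 = 8e935599
  after D2: wrote 5B at 0x21 = 2e00698e93
query mem[0x18]=0x53, mem[0x25]=0x93, mem[0x05]=0x99

MEM[0x18,0x25,0x05] = 53 93 99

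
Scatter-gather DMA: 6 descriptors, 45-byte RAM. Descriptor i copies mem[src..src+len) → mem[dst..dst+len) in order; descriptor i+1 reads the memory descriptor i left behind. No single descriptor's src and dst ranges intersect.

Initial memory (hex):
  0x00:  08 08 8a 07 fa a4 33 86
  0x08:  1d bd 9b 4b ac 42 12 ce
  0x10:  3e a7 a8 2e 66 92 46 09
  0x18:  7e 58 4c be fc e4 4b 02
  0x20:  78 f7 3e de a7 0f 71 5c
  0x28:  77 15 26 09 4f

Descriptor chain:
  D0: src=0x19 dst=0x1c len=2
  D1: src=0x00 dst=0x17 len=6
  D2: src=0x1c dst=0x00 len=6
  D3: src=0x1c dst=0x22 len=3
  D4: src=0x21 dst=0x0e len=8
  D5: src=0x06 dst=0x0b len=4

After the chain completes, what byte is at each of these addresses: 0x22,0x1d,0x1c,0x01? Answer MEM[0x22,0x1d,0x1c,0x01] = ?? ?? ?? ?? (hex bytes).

[0] 0x19->0x1c len=2 : 58 4c
[1] 0x00->0x17 len=6 : 08 08 8a 07 fa a4
[2] 0x1c->0x00 len=6 : a4 4c 4b 02 78 f7
[3] 0x1c->0x22 len=3 : a4 4c 4b
[4] 0x21->0x0e len=8 : f7 a4 4c 4b 0f 71 5c 77
[5] 0x06->0x0b len=4 : 33 86 1d bd
query mem[0x22]=0xa4, mem[0x1d]=0x4c, mem[0x1c]=0xa4, mem[0x01]=0x4c

MEM[0x22,0x1d,0x1c,0x01] = a4 4c a4 4c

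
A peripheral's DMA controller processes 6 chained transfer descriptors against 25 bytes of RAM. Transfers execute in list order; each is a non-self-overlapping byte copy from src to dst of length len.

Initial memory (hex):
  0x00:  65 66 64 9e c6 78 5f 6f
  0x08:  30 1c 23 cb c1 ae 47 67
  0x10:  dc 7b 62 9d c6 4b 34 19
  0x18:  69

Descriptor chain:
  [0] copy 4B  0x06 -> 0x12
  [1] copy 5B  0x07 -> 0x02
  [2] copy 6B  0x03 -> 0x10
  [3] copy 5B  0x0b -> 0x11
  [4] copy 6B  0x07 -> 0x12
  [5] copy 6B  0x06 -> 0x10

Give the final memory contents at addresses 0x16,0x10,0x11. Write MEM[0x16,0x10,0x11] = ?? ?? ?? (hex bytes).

MEM[0x16,0x10,0x11] = cb cb 6f

#0 dst[0x12+4] := {0x5f,0x6f,0x30,0x1c}
#1 dst[0x02+5] := {0x6f,0x30,0x1c,0x23,0xcb}
#2 dst[0x10+6] := {0x30,0x1c,0x23,0xcb,0x6f,0x30}
#3 dst[0x11+5] := {0xcb,0xc1,0xae,0x47,0x67}
#4 dst[0x12+6] := {0x6f,0x30,0x1c,0x23,0xcb,0xc1}
#5 dst[0x10+6] := {0xcb,0x6f,0x30,0x1c,0x23,0xcb}
query mem[0x16]=0xcb, mem[0x10]=0xcb, mem[0x11]=0x6f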